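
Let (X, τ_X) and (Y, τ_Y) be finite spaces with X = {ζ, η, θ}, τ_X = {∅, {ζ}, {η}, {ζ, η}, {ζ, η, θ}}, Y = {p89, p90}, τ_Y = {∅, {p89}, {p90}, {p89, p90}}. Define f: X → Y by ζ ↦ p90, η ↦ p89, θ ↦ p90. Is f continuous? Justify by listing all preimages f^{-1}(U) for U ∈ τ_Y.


f is NOT continuous.

Compute f^{-1}(U) for each U ∈ τ_Y:
  U = ∅: f^{-1}(U) = ∅ ∈ τ_X ✓.
  U = {p89}: f^{-1}(U) = {η} ∈ τ_X ✓.
  U = {p90}: f^{-1}(U) = {ζ, θ} ∉ τ_X ✗.
  U = {p89, p90}: f^{-1}(U) = {ζ, η, θ} ∈ τ_X ✓.
Found U = {p90} with f^{-1}(U) = {ζ, θ} not in τ_X. Therefore f is NOT continuous.


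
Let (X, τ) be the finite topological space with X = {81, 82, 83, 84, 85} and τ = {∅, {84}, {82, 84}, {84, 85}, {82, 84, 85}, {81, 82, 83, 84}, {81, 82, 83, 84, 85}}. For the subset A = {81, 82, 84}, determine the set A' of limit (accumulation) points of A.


A' = {81, 82, 83, 85}

For each x ∈ X, list the open sets U ∈ τ with x ∈ U, then check whether U ∩ (A ∖ {x}) ≠ ∅ for every such U.
  x = 81: opens ∋ x are {81, 82, 83, 84}, {81, 82, 83, 84, 85}; each meets A ∖ {81}, so x IS a limit point.
  x = 82: opens ∋ x are {82, 84}, {82, 84, 85}, {81, 82, 83, 84}, {81, 82, 83, 84, 85}; each meets A ∖ {82}, so x IS a limit point.
  x = 83: opens ∋ x are {81, 82, 83, 84}, {81, 82, 83, 84, 85}; each meets A ∖ {83}, so x IS a limit point.
  x = 84: open {84} ∋ x has {84} ∩ (A ∖ {84}) = ∅, so x is NOT a limit point.
  x = 85: opens ∋ x are {84, 85}, {82, 84, 85}, {81, 82, 83, 84, 85}; each meets A ∖ {85}, so x IS a limit point.
Collecting: A' = {81, 82, 83, 85}.


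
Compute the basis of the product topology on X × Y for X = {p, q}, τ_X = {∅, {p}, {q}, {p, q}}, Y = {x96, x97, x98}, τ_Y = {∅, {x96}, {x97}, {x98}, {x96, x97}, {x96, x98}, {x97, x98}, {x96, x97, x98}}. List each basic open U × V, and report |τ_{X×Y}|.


Basis B = {∅ × ∅, {p} × {x96}, {p} × {x97}, {p} × {x98}, {q} × {x96}, {q} × {x97}, {q} × {x98}, {p} × {x96, x97}, {p} × {x96, x98}, {p, q} × {x96}, {p} × {x97, x98}, {p, q} × {x97}, {p, q} × {x98}, {q} × {x96, x97}, {q} × {x96, x98}, {q} × {x97, x98}, {p} × {x96, x97, x98}, {q} × {x96, x97, x98}, {p, q} × {x96, x97}, {p, q} × {x96, x98}, {p, q} × {x97, x98}, {p, q} × {x96, x97, x98}}; |τ_{X×Y}| = 64.

Enumerate products U × V with U ∈ τ_X, V ∈ τ_Y (deduplicated):
  ∅ × ∅ = {} (∅)
  {p} × {x96} = {(p,x96)}
  {p} × {x97} = {(p,x97)}
  {p} × {x98} = {(p,x98)}
  {q} × {x96} = {(q,x96)}
  {q} × {x97} = {(q,x97)}
  {q} × {x98} = {(q,x98)}
  {p} × {x96, x97} = {(p,x96), (p,x97)}
  {p} × {x96, x98} = {(p,x96), (p,x98)}
  {p, q} × {x96} = {(p,x96), (q,x96)}
  {p} × {x97, x98} = {(p,x97), (p,x98)}
  {p, q} × {x97} = {(p,x97), (q,x97)}
  {p, q} × {x98} = {(p,x98), (q,x98)}
  {q} × {x96, x97} = {(q,x96), (q,x97)}
  {q} × {x96, x98} = {(q,x96), (q,x98)}
  {q} × {x97, x98} = {(q,x97), (q,x98)}
  {p} × {x96, x97, x98} = {(p,x96), (p,x97), (p,x98)}
  {q} × {x96, x97, x98} = {(q,x96), (q,x97), (q,x98)}
  {p, q} × {x96, x97} = {(p,x96), (p,x97), (q,x96), (q,x97)}
  {p, q} × {x96, x98} = {(p,x96), (p,x98), (q,x96), (q,x98)}
  {p, q} × {x97, x98} = {(p,x97), (p,x98), (q,x97), (q,x98)}
  {p, q} × {x96, x97, x98} = {(p,x96), (p,x97), (p,x98), (q,x96), (q,x97), (q,x98)}
These 22 distinct sets form the basis B.
Close under arbitrary unions to get τ_{X×Y}; counting gives |τ_{X×Y}| = 64.


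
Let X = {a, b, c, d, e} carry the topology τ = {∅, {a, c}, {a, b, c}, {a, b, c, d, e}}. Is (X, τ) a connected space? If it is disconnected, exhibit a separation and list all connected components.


(X, τ) is connected.

Find clopen sets (U ∈ τ with X ∖ U ∈ τ):
  U = ∅, X ∖ U = {a, b, c, d, e} — both open, so U is clopen.
  U = {a, b, c, d, e}, X ∖ U = ∅ — both open, so U is clopen.
Only trivial clopens (∅ and X) exist, so (X, τ) is connected.
Compute connected components by grouping points that agree on all clopens:
  component: {a, b, c, d, e}


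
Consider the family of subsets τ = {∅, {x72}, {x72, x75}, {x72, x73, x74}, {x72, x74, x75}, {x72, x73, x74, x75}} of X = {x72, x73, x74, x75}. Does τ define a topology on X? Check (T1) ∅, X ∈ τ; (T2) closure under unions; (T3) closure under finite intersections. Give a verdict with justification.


τ is NOT a topology on X.

Axiom (T1): ∅ ∈ τ? Yes; X ∈ τ? Yes.
Axiom (T2/T3): check pairwise unions and intersections of members of τ.
Counterexample for (T3): {x72, x73, x74} ∩ {x72, x74, x75} = {x72, x74} ∉ τ. Therefore τ is NOT a topology.


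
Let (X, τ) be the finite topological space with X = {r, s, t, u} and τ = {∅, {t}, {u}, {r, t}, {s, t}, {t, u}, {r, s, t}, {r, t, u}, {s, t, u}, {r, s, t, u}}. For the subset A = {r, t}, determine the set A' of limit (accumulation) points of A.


A' = {r, s}

For each x ∈ X, list the open sets U ∈ τ with x ∈ U, then check whether U ∩ (A ∖ {x}) ≠ ∅ for every such U.
  x = r: opens ∋ x are {r, t}, {r, s, t}, {r, t, u}, {r, s, t, u}; each meets A ∖ {r}, so x IS a limit point.
  x = s: opens ∋ x are {s, t}, {r, s, t}, {s, t, u}, {r, s, t, u}; each meets A ∖ {s}, so x IS a limit point.
  x = t: open {t} ∋ x has {t} ∩ (A ∖ {t}) = ∅, so x is NOT a limit point.
  x = u: open {u} ∋ x has {u} ∩ (A ∖ {u}) = ∅, so x is NOT a limit point.
Collecting: A' = {r, s}.


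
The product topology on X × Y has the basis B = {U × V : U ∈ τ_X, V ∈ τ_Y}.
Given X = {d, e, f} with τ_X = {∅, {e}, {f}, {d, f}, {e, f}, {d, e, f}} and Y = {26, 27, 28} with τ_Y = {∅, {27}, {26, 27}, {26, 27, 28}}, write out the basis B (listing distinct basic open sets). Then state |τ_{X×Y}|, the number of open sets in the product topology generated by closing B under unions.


Basis B = {∅ × ∅, {e} × {27}, {f} × {27}, {d, f} × {27}, {e} × {26, 27}, {e, f} × {27}, {f} × {26, 27}, {d, e, f} × {27}, {e} × {26, 27, 28}, {f} × {26, 27, 28}, {d, f} × {26, 27}, {e, f} × {26, 27}, {d, f} × {26, 27, 28}, {d, e, f} × {26, 27}, {e, f} × {26, 27, 28}, {d, e, f} × {26, 27, 28}}; |τ_{X×Y}| = 40.

Enumerate products U × V with U ∈ τ_X, V ∈ τ_Y (deduplicated):
  ∅ × ∅ = {} (∅)
  {e} × {27} = {(e,27)}
  {f} × {27} = {(f,27)}
  {d, f} × {27} = {(d,27), (f,27)}
  {e} × {26, 27} = {(e,26), (e,27)}
  {e, f} × {27} = {(e,27), (f,27)}
  {f} × {26, 27} = {(f,26), (f,27)}
  {d, e, f} × {27} = {(d,27), (e,27), (f,27)}
  {e} × {26, 27, 28} = {(e,26), (e,27), (e,28)}
  {f} × {26, 27, 28} = {(f,26), (f,27), (f,28)}
  {d, f} × {26, 27} = {(d,26), (d,27), (f,26), (f,27)}
  {e, f} × {26, 27} = {(e,26), (e,27), (f,26), (f,27)}
  {d, f} × {26, 27, 28} = {(d,26), (d,27), (d,28), (f,26), (f,27), (f,28)}
  {d, e, f} × {26, 27} = {(d,26), (d,27), (e,26), (e,27), (f,26), (f,27)}
  {e, f} × {26, 27, 28} = {(e,26), (e,27), (e,28), (f,26), (f,27), (f,28)}
  {d, e, f} × {26, 27, 28} = {(d,26), (d,27), (d,28), (e,26), (e,27), (e,28), (f,26), (f,27), (f,28)}
These 16 distinct sets form the basis B.
Close under arbitrary unions to get τ_{X×Y}; counting gives |τ_{X×Y}| = 40.


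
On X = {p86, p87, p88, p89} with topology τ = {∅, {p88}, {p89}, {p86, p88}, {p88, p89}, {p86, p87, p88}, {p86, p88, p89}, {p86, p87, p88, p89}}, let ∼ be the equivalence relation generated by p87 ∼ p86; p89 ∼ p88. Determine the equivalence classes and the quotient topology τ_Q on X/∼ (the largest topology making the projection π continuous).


X/∼ = {[p86=p87], [p88=p89]}; |τ_Q| = 3.

Equivalence classes: [p86=p87], [p88=p89].
Quotient map π: X → X/∼ sends p86 ↦ [p86=p87], p87 ↦ [p86=p87], p88 ↦ [p88=p89], p89 ↦ [p88=p89].
For each subset V ⊆ X/∼, compute π^{-1}(V) ⊆ X and check whether π^{-1}(V) ∈ τ. V is open in τ_Q iff π^{-1}(V) ∈ τ.
  V = {}: π^{-1}(V) = ∅ ∈ τ ✓.
  V = {[p86=p87]}: π^{-1}(V) = {p86, p87} ∉ τ ✗.
  V = {[p88=p89]}: π^{-1}(V) = {p88, p89} ∈ τ ✓.
  V = {[p86=p87], [p88=p89]}: π^{-1}(V) = {p86, p87, p88, p89} ∈ τ ✓.
Open sets in the quotient: τ_Q = {{}, {[p88=p89]}, {[p86=p87], [p88=p89]}} (3 elements).


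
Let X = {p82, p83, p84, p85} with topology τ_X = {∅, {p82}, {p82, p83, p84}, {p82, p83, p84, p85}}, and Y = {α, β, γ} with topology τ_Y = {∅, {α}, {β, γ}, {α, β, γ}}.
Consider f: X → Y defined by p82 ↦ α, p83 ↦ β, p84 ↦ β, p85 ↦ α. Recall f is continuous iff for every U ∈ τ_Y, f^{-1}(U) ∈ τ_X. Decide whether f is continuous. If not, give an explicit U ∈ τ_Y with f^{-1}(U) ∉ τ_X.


f is NOT continuous.

Compute f^{-1}(U) for each U ∈ τ_Y:
  U = ∅: f^{-1}(U) = ∅ ∈ τ_X ✓.
  U = {α}: f^{-1}(U) = {p82, p85} ∉ τ_X ✗.
  U = {β, γ}: f^{-1}(U) = {p83, p84} ∉ τ_X ✗.
  U = {α, β, γ}: f^{-1}(U) = {p82, p83, p84, p85} ∈ τ_X ✓.
Found U = {α} with f^{-1}(U) = {p82, p85} not in τ_X. Therefore f is NOT continuous.


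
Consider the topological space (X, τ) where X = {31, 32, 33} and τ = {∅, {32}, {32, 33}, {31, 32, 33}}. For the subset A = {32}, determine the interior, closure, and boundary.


int(A) = {32}, cl(A) = {31, 32, 33}, ∂A = {31, 33}.

Closed sets in (X, τ) are complements of opens:
  closed(X, τ) = {∅, {31}, {31, 33}, {31, 32, 33}}.
int(A) = ⋃ {U ∈ τ : U ⊆ A}. Opens contained in A: ∅, {32}.
Taking the union of these: int(A) = {32}.
cl(A) = ⋂ {C closed : A ⊆ C}. Closed sets containing A: {31, 32, 33}.
Intersecting these: cl(A) = {31, 32, 33}.
∂A = cl(A) ∖ int(A) = {31, 32, 33} ∖ {32} = {31, 33}.


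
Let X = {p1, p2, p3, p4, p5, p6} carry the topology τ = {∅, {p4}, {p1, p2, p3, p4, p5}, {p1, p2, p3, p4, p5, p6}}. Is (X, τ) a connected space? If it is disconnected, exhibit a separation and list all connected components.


(X, τ) is connected.

Find clopen sets (U ∈ τ with X ∖ U ∈ τ):
  U = ∅, X ∖ U = {p1, p2, p3, p4, p5, p6} — both open, so U is clopen.
  U = {p1, p2, p3, p4, p5, p6}, X ∖ U = ∅ — both open, so U is clopen.
Only trivial clopens (∅ and X) exist, so (X, τ) is connected.
Compute connected components by grouping points that agree on all clopens:
  component: {p1, p2, p3, p4, p5, p6}


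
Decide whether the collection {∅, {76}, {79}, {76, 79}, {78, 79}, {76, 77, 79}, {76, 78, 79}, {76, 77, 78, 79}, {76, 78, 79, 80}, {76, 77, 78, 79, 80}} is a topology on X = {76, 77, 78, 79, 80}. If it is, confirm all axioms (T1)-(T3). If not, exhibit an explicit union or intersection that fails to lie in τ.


τ IS a topology on X.

Axiom (T1): ∅ ∈ τ? Yes; X ∈ τ? Yes.
Axiom (T2/T3): check pairwise unions and intersections of members of τ.
All pairwise intersections and unions checked — each lies in τ. Therefore τ satisfies (T1), (T2), (T3): it IS a topology on X.


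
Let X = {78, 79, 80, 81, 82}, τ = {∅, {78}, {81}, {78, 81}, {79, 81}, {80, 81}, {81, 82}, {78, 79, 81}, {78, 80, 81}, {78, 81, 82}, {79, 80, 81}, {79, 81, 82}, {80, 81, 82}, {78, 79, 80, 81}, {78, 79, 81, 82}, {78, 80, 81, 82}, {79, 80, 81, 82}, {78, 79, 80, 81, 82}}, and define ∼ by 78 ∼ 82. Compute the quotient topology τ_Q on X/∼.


X/∼ = {[78=82], [79], [80], [81]}; |τ_Q| = 9.

Equivalence classes: [78=82], [79], [80], [81].
Quotient map π: X → X/∼ sends 78 ↦ [78=82], 79 ↦ [79], 80 ↦ [80], 81 ↦ [81], 82 ↦ [78=82].
For each subset V ⊆ X/∼, compute π^{-1}(V) ⊆ X and check whether π^{-1}(V) ∈ τ. V is open in τ_Q iff π^{-1}(V) ∈ τ.
  V = {}: π^{-1}(V) = ∅ ∈ τ ✓.
  V = {[78=82]}: π^{-1}(V) = {78, 82} ∉ τ ✗.
  V = {[79]}: π^{-1}(V) = {79} ∉ τ ✗.
  V = {[78=82], [79]}: π^{-1}(V) = {78, 79, 82} ∉ τ ✗.
  V = {[80]}: π^{-1}(V) = {80} ∉ τ ✗.
  V = {[78=82], [80]}: π^{-1}(V) = {78, 80, 82} ∉ τ ✗.
  V = {[79], [80]}: π^{-1}(V) = {79, 80} ∉ τ ✗.
  V = {[78=82], [79], [80]}: π^{-1}(V) = {78, 79, 80, 82} ∉ τ ✗.
  V = {[81]}: π^{-1}(V) = {81} ∈ τ ✓.
  V = {[78=82], [81]}: π^{-1}(V) = {78, 81, 82} ∈ τ ✓.
  V = {[79], [81]}: π^{-1}(V) = {79, 81} ∈ τ ✓.
  V = {[78=82], [79], [81]}: π^{-1}(V) = {78, 79, 81, 82} ∈ τ ✓.
  V = {[80], [81]}: π^{-1}(V) = {80, 81} ∈ τ ✓.
  V = {[78=82], [80], [81]}: π^{-1}(V) = {78, 80, 81, 82} ∈ τ ✓.
  V = {[79], [80], [81]}: π^{-1}(V) = {79, 80, 81} ∈ τ ✓.
  V = {[78=82], [79], [80], [81]}: π^{-1}(V) = {78, 79, 80, 81, 82} ∈ τ ✓.
Open sets in the quotient: τ_Q = {{}, {[81]}, {[78=82], [81]}, {[79], [81]}, {[78=82], [79], [81]}, {[80], [81]}, {[78=82], [80], [81]}, {[79], [80], [81]}, {[78=82], [79], [80], [81]}} (9 elements).


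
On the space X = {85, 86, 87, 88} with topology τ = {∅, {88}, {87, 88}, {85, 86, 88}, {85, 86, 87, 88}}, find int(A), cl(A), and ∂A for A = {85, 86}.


int(A) = ∅, cl(A) = {85, 86}, ∂A = {85, 86}.

Closed sets in (X, τ) are complements of opens:
  closed(X, τ) = {∅, {87}, {85, 86}, {85, 86, 87}, {85, 86, 87, 88}}.
int(A) = ⋃ {U ∈ τ : U ⊆ A}. Opens contained in A: ∅.
Taking the union of these: int(A) = ∅.
cl(A) = ⋂ {C closed : A ⊆ C}. Closed sets containing A: {85, 86}, {85, 86, 87}, {85, 86, 87, 88}.
Intersecting these: cl(A) = {85, 86}.
∂A = cl(A) ∖ int(A) = {85, 86} ∖ ∅ = {85, 86}.


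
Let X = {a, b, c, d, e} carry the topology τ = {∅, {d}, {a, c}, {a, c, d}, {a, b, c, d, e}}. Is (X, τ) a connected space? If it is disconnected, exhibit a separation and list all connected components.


(X, τ) is connected.

Find clopen sets (U ∈ τ with X ∖ U ∈ τ):
  U = ∅, X ∖ U = {a, b, c, d, e} — both open, so U is clopen.
  U = {a, b, c, d, e}, X ∖ U = ∅ — both open, so U is clopen.
Only trivial clopens (∅ and X) exist, so (X, τ) is connected.
Compute connected components by grouping points that agree on all clopens:
  component: {a, b, c, d, e}


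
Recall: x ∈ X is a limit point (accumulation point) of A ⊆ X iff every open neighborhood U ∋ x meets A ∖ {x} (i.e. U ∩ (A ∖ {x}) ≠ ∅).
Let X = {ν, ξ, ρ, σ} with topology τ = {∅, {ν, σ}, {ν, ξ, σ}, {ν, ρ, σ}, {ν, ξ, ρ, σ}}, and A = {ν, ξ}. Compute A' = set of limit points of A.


A' = {ξ, ρ, σ}

For each x ∈ X, list the open sets U ∈ τ with x ∈ U, then check whether U ∩ (A ∖ {x}) ≠ ∅ for every such U.
  x = ν: open {ν, σ} ∋ x has {ν, σ} ∩ (A ∖ {ν}) = ∅, so x is NOT a limit point.
  x = ξ: opens ∋ x are {ν, ξ, σ}, {ν, ξ, ρ, σ}; each meets A ∖ {ξ}, so x IS a limit point.
  x = ρ: opens ∋ x are {ν, ρ, σ}, {ν, ξ, ρ, σ}; each meets A ∖ {ρ}, so x IS a limit point.
  x = σ: opens ∋ x are {ν, σ}, {ν, ξ, σ}, {ν, ρ, σ}, {ν, ξ, ρ, σ}; each meets A ∖ {σ}, so x IS a limit point.
Collecting: A' = {ξ, ρ, σ}.


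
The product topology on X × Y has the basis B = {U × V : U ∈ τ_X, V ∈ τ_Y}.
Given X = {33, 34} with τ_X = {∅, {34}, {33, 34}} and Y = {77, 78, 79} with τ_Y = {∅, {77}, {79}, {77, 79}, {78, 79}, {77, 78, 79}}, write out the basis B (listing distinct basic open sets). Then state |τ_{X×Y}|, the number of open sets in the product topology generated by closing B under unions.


Basis B = {∅ × ∅, {34} × {77}, {34} × {79}, {33, 34} × {77}, {33, 34} × {79}, {34} × {77, 79}, {34} × {78, 79}, {34} × {77, 78, 79}, {33, 34} × {77, 79}, {33, 34} × {78, 79}, {33, 34} × {77, 78, 79}}; |τ_{X×Y}| = 18.

Enumerate products U × V with U ∈ τ_X, V ∈ τ_Y (deduplicated):
  ∅ × ∅ = {} (∅)
  {34} × {77} = {(34,77)}
  {34} × {79} = {(34,79)}
  {33, 34} × {77} = {(33,77), (34,77)}
  {33, 34} × {79} = {(33,79), (34,79)}
  {34} × {77, 79} = {(34,77), (34,79)}
  {34} × {78, 79} = {(34,78), (34,79)}
  {34} × {77, 78, 79} = {(34,77), (34,78), (34,79)}
  {33, 34} × {77, 79} = {(33,77), (33,79), (34,77), (34,79)}
  {33, 34} × {78, 79} = {(33,78), (33,79), (34,78), (34,79)}
  {33, 34} × {77, 78, 79} = {(33,77), (33,78), (33,79), (34,77), (34,78), (34,79)}
These 11 distinct sets form the basis B.
Close under arbitrary unions to get τ_{X×Y}; counting gives |τ_{X×Y}| = 18.


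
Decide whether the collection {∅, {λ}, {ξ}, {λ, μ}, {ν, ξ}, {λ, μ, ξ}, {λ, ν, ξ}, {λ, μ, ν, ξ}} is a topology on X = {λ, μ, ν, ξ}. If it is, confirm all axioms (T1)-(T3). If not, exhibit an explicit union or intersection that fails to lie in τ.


τ is NOT a topology on X.

Axiom (T1): ∅ ∈ τ? Yes; X ∈ τ? Yes.
Axiom (T2/T3): check pairwise unions and intersections of members of τ.
Counterexample for (T2): {λ} ∪ {ξ} = {λ, ξ} ∉ τ. Therefore τ is NOT a topology.


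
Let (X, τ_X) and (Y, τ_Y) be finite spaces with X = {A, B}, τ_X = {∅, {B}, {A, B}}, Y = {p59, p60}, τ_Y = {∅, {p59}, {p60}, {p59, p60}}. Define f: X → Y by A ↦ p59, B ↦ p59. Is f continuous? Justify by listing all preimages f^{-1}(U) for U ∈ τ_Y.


f IS continuous.

Compute f^{-1}(U) for each U ∈ τ_Y:
  U = ∅: f^{-1}(U) = ∅ ∈ τ_X ✓.
  U = {p59}: f^{-1}(U) = {A, B} ∈ τ_X ✓.
  U = {p60}: f^{-1}(U) = ∅ ∈ τ_X ✓.
  U = {p59, p60}: f^{-1}(U) = {A, B} ∈ τ_X ✓.
Every preimage lies in τ_X, so f IS continuous.


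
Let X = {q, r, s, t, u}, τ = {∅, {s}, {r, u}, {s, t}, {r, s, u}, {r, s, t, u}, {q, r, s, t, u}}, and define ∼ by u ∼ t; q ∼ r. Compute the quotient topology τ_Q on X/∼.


X/∼ = {[q=r], [s], [t=u]}; |τ_Q| = 3.

Equivalence classes: [q=r], [s], [t=u].
Quotient map π: X → X/∼ sends q ↦ [q=r], r ↦ [q=r], s ↦ [s], t ↦ [t=u], u ↦ [t=u].
For each subset V ⊆ X/∼, compute π^{-1}(V) ⊆ X and check whether π^{-1}(V) ∈ τ. V is open in τ_Q iff π^{-1}(V) ∈ τ.
  V = {}: π^{-1}(V) = ∅ ∈ τ ✓.
  V = {[q=r]}: π^{-1}(V) = {q, r} ∉ τ ✗.
  V = {[s]}: π^{-1}(V) = {s} ∈ τ ✓.
  V = {[q=r], [s]}: π^{-1}(V) = {q, r, s} ∉ τ ✗.
  V = {[t=u]}: π^{-1}(V) = {t, u} ∉ τ ✗.
  V = {[q=r], [t=u]}: π^{-1}(V) = {q, r, t, u} ∉ τ ✗.
  V = {[s], [t=u]}: π^{-1}(V) = {s, t, u} ∉ τ ✗.
  V = {[q=r], [s], [t=u]}: π^{-1}(V) = {q, r, s, t, u} ∈ τ ✓.
Open sets in the quotient: τ_Q = {{}, {[s]}, {[q=r], [s], [t=u]}} (3 elements).


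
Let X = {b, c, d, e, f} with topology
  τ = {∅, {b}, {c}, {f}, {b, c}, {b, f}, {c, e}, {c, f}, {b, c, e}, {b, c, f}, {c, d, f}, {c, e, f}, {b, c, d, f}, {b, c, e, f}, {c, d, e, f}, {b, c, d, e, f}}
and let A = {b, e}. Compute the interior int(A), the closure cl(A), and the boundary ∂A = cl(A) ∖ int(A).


int(A) = {b}, cl(A) = {b, e}, ∂A = {e}.

Closed sets in (X, τ) are complements of opens:
  closed(X, τ) = {∅, {b}, {d}, {e}, {b, d}, {b, e}, {d, e}, {d, f}, {b, d, e}, {b, d, f}, {c, d, e}, {d, e, f}, {b, c, d, e}, {b, d, e, f}, {c, d, e, f}, {b, c, d, e, f}}.
int(A) = ⋃ {U ∈ τ : U ⊆ A}. Opens contained in A: ∅, {b}.
Taking the union of these: int(A) = {b}.
cl(A) = ⋂ {C closed : A ⊆ C}. Closed sets containing A: {b, e}, {b, d, e}, {b, c, d, e}, {b, d, e, f}, {b, c, d, e, f}.
Intersecting these: cl(A) = {b, e}.
∂A = cl(A) ∖ int(A) = {b, e} ∖ {b} = {e}.


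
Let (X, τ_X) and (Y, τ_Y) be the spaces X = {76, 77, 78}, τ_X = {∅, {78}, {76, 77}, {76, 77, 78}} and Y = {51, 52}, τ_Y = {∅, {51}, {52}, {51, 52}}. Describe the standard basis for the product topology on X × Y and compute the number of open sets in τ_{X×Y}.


Basis B = {∅ × ∅, {78} × {51}, {78} × {52}, {76, 77} × {51}, {76, 77} × {52}, {78} × {51, 52}, {76, 77, 78} × {51}, {76, 77, 78} × {52}, {76, 77} × {51, 52}, {76, 77, 78} × {51, 52}}; |τ_{X×Y}| = 16.

Enumerate products U × V with U ∈ τ_X, V ∈ τ_Y (deduplicated):
  ∅ × ∅ = {} (∅)
  {78} × {51} = {(78,51)}
  {78} × {52} = {(78,52)}
  {76, 77} × {51} = {(76,51), (77,51)}
  {76, 77} × {52} = {(76,52), (77,52)}
  {78} × {51, 52} = {(78,51), (78,52)}
  {76, 77, 78} × {51} = {(76,51), (77,51), (78,51)}
  {76, 77, 78} × {52} = {(76,52), (77,52), (78,52)}
  {76, 77} × {51, 52} = {(76,51), (76,52), (77,51), (77,52)}
  {76, 77, 78} × {51, 52} = {(76,51), (76,52), (77,51), (77,52), (78,51), (78,52)}
These 10 distinct sets form the basis B.
Close under arbitrary unions to get τ_{X×Y}; counting gives |τ_{X×Y}| = 16.


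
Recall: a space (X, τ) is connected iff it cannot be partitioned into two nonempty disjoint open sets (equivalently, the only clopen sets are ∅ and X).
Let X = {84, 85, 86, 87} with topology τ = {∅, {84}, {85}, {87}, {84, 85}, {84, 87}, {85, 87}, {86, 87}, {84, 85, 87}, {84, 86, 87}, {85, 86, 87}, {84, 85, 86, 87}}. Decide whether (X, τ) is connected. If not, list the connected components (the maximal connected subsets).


(X, τ) is disconnected; components = [{84}, {85}, {86, 87}].

Find clopen sets (U ∈ τ with X ∖ U ∈ τ):
  U = ∅, X ∖ U = {84, 85, 86, 87} — both open, so U is clopen.
  U = {84}, X ∖ U = {85, 86, 87} — both open, so U is clopen.
  U = {85}, X ∖ U = {84, 86, 87} — both open, so U is clopen.
  U = {84, 85}, X ∖ U = {86, 87} — both open, so U is clopen.
  U = {86, 87}, X ∖ U = {84, 85} — both open, so U is clopen.
  U = {84, 86, 87}, X ∖ U = {85} — both open, so U is clopen.
  U = {85, 86, 87}, X ∖ U = {84} — both open, so U is clopen.
  U = {84, 85, 86, 87}, X ∖ U = ∅ — both open, so U is clopen.
Nontrivial clopen(s) exist: e.g. {84, 85}. So (X, τ) is disconnected.
Compute connected components by grouping points that agree on all clopens:
  component: {84}
  component: {85}
  component: {86, 87}


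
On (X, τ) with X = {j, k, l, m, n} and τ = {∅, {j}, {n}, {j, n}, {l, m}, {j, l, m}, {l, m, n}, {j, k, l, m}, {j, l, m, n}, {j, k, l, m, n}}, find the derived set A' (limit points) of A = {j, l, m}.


A' = {k, l, m}

For each x ∈ X, list the open sets U ∈ τ with x ∈ U, then check whether U ∩ (A ∖ {x}) ≠ ∅ for every such U.
  x = j: open {j} ∋ x has {j} ∩ (A ∖ {j}) = ∅, so x is NOT a limit point.
  x = k: opens ∋ x are {j, k, l, m}, {j, k, l, m, n}; each meets A ∖ {k}, so x IS a limit point.
  x = l: opens ∋ x are {l, m}, {j, l, m}, {l, m, n}, {j, k, l, m}, {j, l, m, n}, {j, k, l, m, n}; each meets A ∖ {l}, so x IS a limit point.
  x = m: opens ∋ x are {l, m}, {j, l, m}, {l, m, n}, {j, k, l, m}, {j, l, m, n}, {j, k, l, m, n}; each meets A ∖ {m}, so x IS a limit point.
  x = n: open {n} ∋ x has {n} ∩ (A ∖ {n}) = ∅, so x is NOT a limit point.
Collecting: A' = {k, l, m}.


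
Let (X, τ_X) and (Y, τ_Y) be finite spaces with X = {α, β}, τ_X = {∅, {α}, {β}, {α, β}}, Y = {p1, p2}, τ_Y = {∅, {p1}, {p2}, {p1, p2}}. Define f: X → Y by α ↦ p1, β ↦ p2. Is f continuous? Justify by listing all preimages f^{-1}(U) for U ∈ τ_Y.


f IS continuous.

Compute f^{-1}(U) for each U ∈ τ_Y:
  U = ∅: f^{-1}(U) = ∅ ∈ τ_X ✓.
  U = {p1}: f^{-1}(U) = {α} ∈ τ_X ✓.
  U = {p2}: f^{-1}(U) = {β} ∈ τ_X ✓.
  U = {p1, p2}: f^{-1}(U) = {α, β} ∈ τ_X ✓.
Every preimage lies in τ_X, so f IS continuous.


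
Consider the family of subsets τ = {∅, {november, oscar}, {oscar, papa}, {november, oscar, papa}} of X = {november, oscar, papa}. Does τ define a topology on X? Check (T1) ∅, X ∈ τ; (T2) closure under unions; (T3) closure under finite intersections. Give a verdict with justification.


τ is NOT a topology on X.

Axiom (T1): ∅ ∈ τ? Yes; X ∈ τ? Yes.
Axiom (T2/T3): check pairwise unions and intersections of members of τ.
Counterexample for (T3): {november, oscar} ∩ {oscar, papa} = {oscar} ∉ τ. Therefore τ is NOT a topology.


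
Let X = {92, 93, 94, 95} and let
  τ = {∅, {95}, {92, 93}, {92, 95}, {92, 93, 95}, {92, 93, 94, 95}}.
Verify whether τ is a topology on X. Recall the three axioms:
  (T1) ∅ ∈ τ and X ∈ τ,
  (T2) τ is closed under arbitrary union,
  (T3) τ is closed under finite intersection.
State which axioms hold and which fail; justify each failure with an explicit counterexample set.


τ is NOT a topology on X.

Axiom (T1): ∅ ∈ τ? Yes; X ∈ τ? Yes.
Axiom (T2/T3): check pairwise unions and intersections of members of τ.
Counterexample for (T3): {92, 93} ∩ {92, 95} = {92} ∉ τ. Therefore τ is NOT a topology.


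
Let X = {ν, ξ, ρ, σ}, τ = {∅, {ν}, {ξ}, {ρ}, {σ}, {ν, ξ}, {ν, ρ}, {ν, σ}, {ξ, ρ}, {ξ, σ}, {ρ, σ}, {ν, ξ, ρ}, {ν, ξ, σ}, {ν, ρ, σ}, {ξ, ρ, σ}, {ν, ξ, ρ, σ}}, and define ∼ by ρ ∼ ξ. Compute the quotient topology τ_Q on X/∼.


X/∼ = {[ν], [ξ=ρ], [σ]}; |τ_Q| = 8.

Equivalence classes: [ν], [ξ=ρ], [σ].
Quotient map π: X → X/∼ sends ν ↦ [ν], ξ ↦ [ξ=ρ], ρ ↦ [ξ=ρ], σ ↦ [σ].
For each subset V ⊆ X/∼, compute π^{-1}(V) ⊆ X and check whether π^{-1}(V) ∈ τ. V is open in τ_Q iff π^{-1}(V) ∈ τ.
  V = {}: π^{-1}(V) = ∅ ∈ τ ✓.
  V = {[ν]}: π^{-1}(V) = {ν} ∈ τ ✓.
  V = {[ξ=ρ]}: π^{-1}(V) = {ξ, ρ} ∈ τ ✓.
  V = {[ν], [ξ=ρ]}: π^{-1}(V) = {ν, ξ, ρ} ∈ τ ✓.
  V = {[σ]}: π^{-1}(V) = {σ} ∈ τ ✓.
  V = {[ν], [σ]}: π^{-1}(V) = {ν, σ} ∈ τ ✓.
  V = {[ξ=ρ], [σ]}: π^{-1}(V) = {ξ, ρ, σ} ∈ τ ✓.
  V = {[ν], [ξ=ρ], [σ]}: π^{-1}(V) = {ν, ξ, ρ, σ} ∈ τ ✓.
Open sets in the quotient: τ_Q = {{}, {[ν]}, {[ξ=ρ]}, {[ν], [ξ=ρ]}, {[σ]}, {[ν], [σ]}, {[ξ=ρ], [σ]}, {[ν], [ξ=ρ], [σ]}} (8 elements).


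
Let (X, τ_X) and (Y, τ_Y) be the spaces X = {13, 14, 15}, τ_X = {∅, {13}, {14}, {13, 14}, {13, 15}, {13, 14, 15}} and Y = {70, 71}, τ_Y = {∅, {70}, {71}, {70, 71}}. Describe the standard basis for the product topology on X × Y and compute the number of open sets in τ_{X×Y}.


Basis B = {∅ × ∅, {13} × {70}, {13} × {71}, {14} × {70}, {14} × {71}, {13} × {70, 71}, {13, 14} × {70}, {13, 15} × {70}, {13, 14} × {71}, {13, 15} × {71}, {14} × {70, 71}, {13, 14, 15} × {70}, {13, 14, 15} × {71}, {13, 14} × {70, 71}, {13, 15} × {70, 71}, {13, 14, 15} × {70, 71}}; |τ_{X×Y}| = 36.

Enumerate products U × V with U ∈ τ_X, V ∈ τ_Y (deduplicated):
  ∅ × ∅ = {} (∅)
  {13} × {70} = {(13,70)}
  {13} × {71} = {(13,71)}
  {14} × {70} = {(14,70)}
  {14} × {71} = {(14,71)}
  {13} × {70, 71} = {(13,70), (13,71)}
  {13, 14} × {70} = {(13,70), (14,70)}
  {13, 15} × {70} = {(13,70), (15,70)}
  {13, 14} × {71} = {(13,71), (14,71)}
  {13, 15} × {71} = {(13,71), (15,71)}
  {14} × {70, 71} = {(14,70), (14,71)}
  {13, 14, 15} × {70} = {(13,70), (14,70), (15,70)}
  {13, 14, 15} × {71} = {(13,71), (14,71), (15,71)}
  {13, 14} × {70, 71} = {(13,70), (13,71), (14,70), (14,71)}
  {13, 15} × {70, 71} = {(13,70), (13,71), (15,70), (15,71)}
  {13, 14, 15} × {70, 71} = {(13,70), (13,71), (14,70), (14,71), (15,70), (15,71)}
These 16 distinct sets form the basis B.
Close under arbitrary unions to get τ_{X×Y}; counting gives |τ_{X×Y}| = 36.


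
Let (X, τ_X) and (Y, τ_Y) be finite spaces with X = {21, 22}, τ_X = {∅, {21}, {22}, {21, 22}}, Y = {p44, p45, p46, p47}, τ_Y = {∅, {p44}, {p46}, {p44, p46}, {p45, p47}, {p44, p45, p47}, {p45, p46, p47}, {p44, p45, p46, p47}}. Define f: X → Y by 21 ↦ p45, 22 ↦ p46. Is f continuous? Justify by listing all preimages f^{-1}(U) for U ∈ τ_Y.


f IS continuous.

Compute f^{-1}(U) for each U ∈ τ_Y:
  U = ∅: f^{-1}(U) = ∅ ∈ τ_X ✓.
  U = {p44}: f^{-1}(U) = ∅ ∈ τ_X ✓.
  U = {p46}: f^{-1}(U) = {22} ∈ τ_X ✓.
  U = {p44, p46}: f^{-1}(U) = {22} ∈ τ_X ✓.
  U = {p45, p47}: f^{-1}(U) = {21} ∈ τ_X ✓.
  U = {p44, p45, p47}: f^{-1}(U) = {21} ∈ τ_X ✓.
  U = {p45, p46, p47}: f^{-1}(U) = {21, 22} ∈ τ_X ✓.
  U = {p44, p45, p46, p47}: f^{-1}(U) = {21, 22} ∈ τ_X ✓.
Every preimage lies in τ_X, so f IS continuous.


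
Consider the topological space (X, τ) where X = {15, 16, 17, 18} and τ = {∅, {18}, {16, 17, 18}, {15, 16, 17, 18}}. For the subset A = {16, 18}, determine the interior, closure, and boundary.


int(A) = {18}, cl(A) = {15, 16, 17, 18}, ∂A = {15, 16, 17}.

Closed sets in (X, τ) are complements of opens:
  closed(X, τ) = {∅, {15}, {15, 16, 17}, {15, 16, 17, 18}}.
int(A) = ⋃ {U ∈ τ : U ⊆ A}. Opens contained in A: ∅, {18}.
Taking the union of these: int(A) = {18}.
cl(A) = ⋂ {C closed : A ⊆ C}. Closed sets containing A: {15, 16, 17, 18}.
Intersecting these: cl(A) = {15, 16, 17, 18}.
∂A = cl(A) ∖ int(A) = {15, 16, 17, 18} ∖ {18} = {15, 16, 17}.


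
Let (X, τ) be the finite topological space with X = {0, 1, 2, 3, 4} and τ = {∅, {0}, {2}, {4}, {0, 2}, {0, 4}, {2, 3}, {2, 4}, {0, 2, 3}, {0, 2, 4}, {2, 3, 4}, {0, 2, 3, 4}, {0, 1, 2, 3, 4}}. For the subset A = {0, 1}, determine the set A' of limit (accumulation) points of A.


A' = {1}

For each x ∈ X, list the open sets U ∈ τ with x ∈ U, then check whether U ∩ (A ∖ {x}) ≠ ∅ for every such U.
  x = 0: open {0} ∋ x has {0} ∩ (A ∖ {0}) = ∅, so x is NOT a limit point.
  x = 1: opens ∋ x are {0, 1, 2, 3, 4}; each meets A ∖ {1}, so x IS a limit point.
  x = 2: open {2} ∋ x has {2} ∩ (A ∖ {2}) = ∅, so x is NOT a limit point.
  x = 3: open {2, 3} ∋ x has {2, 3} ∩ (A ∖ {3}) = ∅, so x is NOT a limit point.
  x = 4: open {4} ∋ x has {4} ∩ (A ∖ {4}) = ∅, so x is NOT a limit point.
Collecting: A' = {1}.


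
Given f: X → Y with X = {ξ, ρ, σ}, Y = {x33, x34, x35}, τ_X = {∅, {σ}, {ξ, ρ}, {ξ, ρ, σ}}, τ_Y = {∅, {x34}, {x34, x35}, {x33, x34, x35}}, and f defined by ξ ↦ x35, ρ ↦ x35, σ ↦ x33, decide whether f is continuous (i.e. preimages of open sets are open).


f IS continuous.

Compute f^{-1}(U) for each U ∈ τ_Y:
  U = ∅: f^{-1}(U) = ∅ ∈ τ_X ✓.
  U = {x34}: f^{-1}(U) = ∅ ∈ τ_X ✓.
  U = {x34, x35}: f^{-1}(U) = {ξ, ρ} ∈ τ_X ✓.
  U = {x33, x34, x35}: f^{-1}(U) = {ξ, ρ, σ} ∈ τ_X ✓.
Every preimage lies in τ_X, so f IS continuous.


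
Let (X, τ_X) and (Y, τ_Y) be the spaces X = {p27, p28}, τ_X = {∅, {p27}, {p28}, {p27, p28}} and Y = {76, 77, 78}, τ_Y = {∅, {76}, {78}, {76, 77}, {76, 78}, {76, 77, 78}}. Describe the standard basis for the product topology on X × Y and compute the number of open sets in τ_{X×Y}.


Basis B = {∅ × ∅, {p27} × {76}, {p27} × {78}, {p28} × {76}, {p28} × {78}, {p27} × {76, 77}, {p27} × {76, 78}, {p27, p28} × {76}, {p27, p28} × {78}, {p28} × {76, 77}, {p28} × {76, 78}, {p27} × {76, 77, 78}, {p28} × {76, 77, 78}, {p27, p28} × {76, 77}, {p27, p28} × {76, 78}, {p27, p28} × {76, 77, 78}}; |τ_{X×Y}| = 36.

Enumerate products U × V with U ∈ τ_X, V ∈ τ_Y (deduplicated):
  ∅ × ∅ = {} (∅)
  {p27} × {76} = {(p27,76)}
  {p27} × {78} = {(p27,78)}
  {p28} × {76} = {(p28,76)}
  {p28} × {78} = {(p28,78)}
  {p27} × {76, 77} = {(p27,76), (p27,77)}
  {p27} × {76, 78} = {(p27,76), (p27,78)}
  {p27, p28} × {76} = {(p27,76), (p28,76)}
  {p27, p28} × {78} = {(p27,78), (p28,78)}
  {p28} × {76, 77} = {(p28,76), (p28,77)}
  {p28} × {76, 78} = {(p28,76), (p28,78)}
  {p27} × {76, 77, 78} = {(p27,76), (p27,77), (p27,78)}
  {p28} × {76, 77, 78} = {(p28,76), (p28,77), (p28,78)}
  {p27, p28} × {76, 77} = {(p27,76), (p27,77), (p28,76), (p28,77)}
  {p27, p28} × {76, 78} = {(p27,76), (p27,78), (p28,76), (p28,78)}
  {p27, p28} × {76, 77, 78} = {(p27,76), (p27,77), (p27,78), (p28,76), (p28,77), (p28,78)}
These 16 distinct sets form the basis B.
Close under arbitrary unions to get τ_{X×Y}; counting gives |τ_{X×Y}| = 36.


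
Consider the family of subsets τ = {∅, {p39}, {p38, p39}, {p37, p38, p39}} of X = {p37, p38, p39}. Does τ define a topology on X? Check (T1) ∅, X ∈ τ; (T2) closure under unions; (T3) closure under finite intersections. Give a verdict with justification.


τ IS a topology on X.

Axiom (T1): ∅ ∈ τ? Yes; X ∈ τ? Yes.
Axiom (T2/T3): check pairwise unions and intersections of members of τ.
All pairwise intersections and unions checked — each lies in τ. Therefore τ satisfies (T1), (T2), (T3): it IS a topology on X.


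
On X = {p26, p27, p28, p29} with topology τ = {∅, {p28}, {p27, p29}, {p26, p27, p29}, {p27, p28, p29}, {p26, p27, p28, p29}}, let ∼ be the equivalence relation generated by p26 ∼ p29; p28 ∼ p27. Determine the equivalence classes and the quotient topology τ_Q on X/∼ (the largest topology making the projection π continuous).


X/∼ = {[p26=p29], [p27=p28]}; |τ_Q| = 2.

Equivalence classes: [p26=p29], [p27=p28].
Quotient map π: X → X/∼ sends p26 ↦ [p26=p29], p27 ↦ [p27=p28], p28 ↦ [p27=p28], p29 ↦ [p26=p29].
For each subset V ⊆ X/∼, compute π^{-1}(V) ⊆ X and check whether π^{-1}(V) ∈ τ. V is open in τ_Q iff π^{-1}(V) ∈ τ.
  V = {}: π^{-1}(V) = ∅ ∈ τ ✓.
  V = {[p26=p29]}: π^{-1}(V) = {p26, p29} ∉ τ ✗.
  V = {[p27=p28]}: π^{-1}(V) = {p27, p28} ∉ τ ✗.
  V = {[p26=p29], [p27=p28]}: π^{-1}(V) = {p26, p27, p28, p29} ∈ τ ✓.
Open sets in the quotient: τ_Q = {{}, {[p26=p29], [p27=p28]}} (2 elements).


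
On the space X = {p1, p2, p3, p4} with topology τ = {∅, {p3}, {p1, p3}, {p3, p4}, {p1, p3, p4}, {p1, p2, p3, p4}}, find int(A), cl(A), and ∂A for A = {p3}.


int(A) = {p3}, cl(A) = {p1, p2, p3, p4}, ∂A = {p1, p2, p4}.

Closed sets in (X, τ) are complements of opens:
  closed(X, τ) = {∅, {p2}, {p1, p2}, {p2, p4}, {p1, p2, p4}, {p1, p2, p3, p4}}.
int(A) = ⋃ {U ∈ τ : U ⊆ A}. Opens contained in A: ∅, {p3}.
Taking the union of these: int(A) = {p3}.
cl(A) = ⋂ {C closed : A ⊆ C}. Closed sets containing A: {p1, p2, p3, p4}.
Intersecting these: cl(A) = {p1, p2, p3, p4}.
∂A = cl(A) ∖ int(A) = {p1, p2, p3, p4} ∖ {p3} = {p1, p2, p4}.


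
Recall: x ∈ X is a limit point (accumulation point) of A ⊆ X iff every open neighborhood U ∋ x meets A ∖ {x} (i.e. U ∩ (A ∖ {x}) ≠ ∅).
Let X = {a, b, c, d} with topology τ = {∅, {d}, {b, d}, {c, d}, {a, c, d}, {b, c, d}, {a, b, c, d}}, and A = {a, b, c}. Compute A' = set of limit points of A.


A' = {a}

For each x ∈ X, list the open sets U ∈ τ with x ∈ U, then check whether U ∩ (A ∖ {x}) ≠ ∅ for every such U.
  x = a: opens ∋ x are {a, c, d}, {a, b, c, d}; each meets A ∖ {a}, so x IS a limit point.
  x = b: open {b, d} ∋ x has {b, d} ∩ (A ∖ {b}) = ∅, so x is NOT a limit point.
  x = c: open {c, d} ∋ x has {c, d} ∩ (A ∖ {c}) = ∅, so x is NOT a limit point.
  x = d: open {d} ∋ x has {d} ∩ (A ∖ {d}) = ∅, so x is NOT a limit point.
Collecting: A' = {a}.


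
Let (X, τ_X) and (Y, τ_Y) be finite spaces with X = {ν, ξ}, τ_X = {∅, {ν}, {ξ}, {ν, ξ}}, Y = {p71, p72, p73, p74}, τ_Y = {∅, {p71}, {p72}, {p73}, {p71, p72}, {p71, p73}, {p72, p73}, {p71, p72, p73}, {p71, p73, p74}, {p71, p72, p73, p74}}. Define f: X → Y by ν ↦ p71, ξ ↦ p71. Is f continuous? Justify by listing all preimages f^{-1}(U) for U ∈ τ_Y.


f IS continuous.

Compute f^{-1}(U) for each U ∈ τ_Y:
  U = ∅: f^{-1}(U) = ∅ ∈ τ_X ✓.
  U = {p71}: f^{-1}(U) = {ν, ξ} ∈ τ_X ✓.
  U = {p72}: f^{-1}(U) = ∅ ∈ τ_X ✓.
  U = {p73}: f^{-1}(U) = ∅ ∈ τ_X ✓.
  U = {p71, p72}: f^{-1}(U) = {ν, ξ} ∈ τ_X ✓.
  U = {p71, p73}: f^{-1}(U) = {ν, ξ} ∈ τ_X ✓.
  U = {p72, p73}: f^{-1}(U) = ∅ ∈ τ_X ✓.
  U = {p71, p72, p73}: f^{-1}(U) = {ν, ξ} ∈ τ_X ✓.
  U = {p71, p73, p74}: f^{-1}(U) = {ν, ξ} ∈ τ_X ✓.
  U = {p71, p72, p73, p74}: f^{-1}(U) = {ν, ξ} ∈ τ_X ✓.
Every preimage lies in τ_X, so f IS continuous.


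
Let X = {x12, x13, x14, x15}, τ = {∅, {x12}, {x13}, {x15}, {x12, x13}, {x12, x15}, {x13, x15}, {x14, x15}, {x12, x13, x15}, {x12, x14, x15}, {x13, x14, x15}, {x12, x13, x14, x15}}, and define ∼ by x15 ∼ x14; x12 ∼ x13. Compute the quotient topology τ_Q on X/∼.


X/∼ = {[x12=x13], [x14=x15]}; |τ_Q| = 4.

Equivalence classes: [x12=x13], [x14=x15].
Quotient map π: X → X/∼ sends x12 ↦ [x12=x13], x13 ↦ [x12=x13], x14 ↦ [x14=x15], x15 ↦ [x14=x15].
For each subset V ⊆ X/∼, compute π^{-1}(V) ⊆ X and check whether π^{-1}(V) ∈ τ. V is open in τ_Q iff π^{-1}(V) ∈ τ.
  V = {}: π^{-1}(V) = ∅ ∈ τ ✓.
  V = {[x12=x13]}: π^{-1}(V) = {x12, x13} ∈ τ ✓.
  V = {[x14=x15]}: π^{-1}(V) = {x14, x15} ∈ τ ✓.
  V = {[x12=x13], [x14=x15]}: π^{-1}(V) = {x12, x13, x14, x15} ∈ τ ✓.
Open sets in the quotient: τ_Q = {{}, {[x12=x13]}, {[x14=x15]}, {[x12=x13], [x14=x15]}} (4 elements).


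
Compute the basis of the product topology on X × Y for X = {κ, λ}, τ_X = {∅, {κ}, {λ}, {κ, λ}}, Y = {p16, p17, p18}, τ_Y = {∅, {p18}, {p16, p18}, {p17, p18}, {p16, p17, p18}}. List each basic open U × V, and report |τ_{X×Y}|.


Basis B = {∅ × ∅, {κ} × {p18}, {λ} × {p18}, {κ} × {p16, p18}, {κ} × {p17, p18}, {κ, λ} × {p18}, {λ} × {p16, p18}, {λ} × {p17, p18}, {κ} × {p16, p17, p18}, {λ} × {p16, p17, p18}, {κ, λ} × {p16, p18}, {κ, λ} × {p17, p18}, {κ, λ} × {p16, p17, p18}}; |τ_{X×Y}| = 25.

Enumerate products U × V with U ∈ τ_X, V ∈ τ_Y (deduplicated):
  ∅ × ∅ = {} (∅)
  {κ} × {p18} = {(κ,p18)}
  {λ} × {p18} = {(λ,p18)}
  {κ} × {p16, p18} = {(κ,p16), (κ,p18)}
  {κ} × {p17, p18} = {(κ,p17), (κ,p18)}
  {κ, λ} × {p18} = {(κ,p18), (λ,p18)}
  {λ} × {p16, p18} = {(λ,p16), (λ,p18)}
  {λ} × {p17, p18} = {(λ,p17), (λ,p18)}
  {κ} × {p16, p17, p18} = {(κ,p16), (κ,p17), (κ,p18)}
  {λ} × {p16, p17, p18} = {(λ,p16), (λ,p17), (λ,p18)}
  {κ, λ} × {p16, p18} = {(κ,p16), (κ,p18), (λ,p16), (λ,p18)}
  {κ, λ} × {p17, p18} = {(κ,p17), (κ,p18), (λ,p17), (λ,p18)}
  {κ, λ} × {p16, p17, p18} = {(κ,p16), (κ,p17), (κ,p18), (λ,p16), (λ,p17), (λ,p18)}
These 13 distinct sets form the basis B.
Close under arbitrary unions to get τ_{X×Y}; counting gives |τ_{X×Y}| = 25.


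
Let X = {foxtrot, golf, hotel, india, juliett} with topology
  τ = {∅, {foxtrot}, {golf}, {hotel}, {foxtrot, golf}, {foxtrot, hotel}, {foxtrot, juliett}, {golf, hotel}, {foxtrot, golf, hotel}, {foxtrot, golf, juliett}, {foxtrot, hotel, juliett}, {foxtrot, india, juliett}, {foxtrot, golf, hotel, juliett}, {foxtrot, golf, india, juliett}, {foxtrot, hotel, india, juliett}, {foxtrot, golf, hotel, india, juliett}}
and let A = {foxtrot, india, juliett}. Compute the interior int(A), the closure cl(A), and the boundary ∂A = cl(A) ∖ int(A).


int(A) = {foxtrot, india, juliett}, cl(A) = {foxtrot, india, juliett}, ∂A = ∅.

Closed sets in (X, τ) are complements of opens:
  closed(X, τ) = {∅, {golf}, {hotel}, {india}, {golf, hotel}, {golf, india}, {hotel, india}, {india, juliett}, {foxtrot, india, juliett}, {golf, hotel, india}, {golf, india, juliett}, {hotel, india, juliett}, {foxtrot, golf, india, juliett}, {foxtrot, hotel, india, juliett}, {golf, hotel, india, juliett}, {foxtrot, golf, hotel, india, juliett}}.
int(A) = ⋃ {U ∈ τ : U ⊆ A}. Opens contained in A: ∅, {foxtrot}, {foxtrot, juliett}, {foxtrot, india, juliett}.
Taking the union of these: int(A) = {foxtrot, india, juliett}.
cl(A) = ⋂ {C closed : A ⊆ C}. Closed sets containing A: {foxtrot, india, juliett}, {foxtrot, golf, india, juliett}, {foxtrot, hotel, india, juliett}, {foxtrot, golf, hotel, india, juliett}.
Intersecting these: cl(A) = {foxtrot, india, juliett}.
∂A = cl(A) ∖ int(A) = {foxtrot, india, juliett} ∖ {foxtrot, india, juliett} = ∅.


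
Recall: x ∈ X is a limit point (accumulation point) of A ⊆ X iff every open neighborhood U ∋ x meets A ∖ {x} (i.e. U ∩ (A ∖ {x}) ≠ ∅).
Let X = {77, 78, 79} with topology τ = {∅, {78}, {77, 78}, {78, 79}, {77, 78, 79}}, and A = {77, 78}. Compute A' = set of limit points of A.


A' = {77, 79}

For each x ∈ X, list the open sets U ∈ τ with x ∈ U, then check whether U ∩ (A ∖ {x}) ≠ ∅ for every such U.
  x = 77: opens ∋ x are {77, 78}, {77, 78, 79}; each meets A ∖ {77}, so x IS a limit point.
  x = 78: open {78} ∋ x has {78} ∩ (A ∖ {78}) = ∅, so x is NOT a limit point.
  x = 79: opens ∋ x are {78, 79}, {77, 78, 79}; each meets A ∖ {79}, so x IS a limit point.
Collecting: A' = {77, 79}.


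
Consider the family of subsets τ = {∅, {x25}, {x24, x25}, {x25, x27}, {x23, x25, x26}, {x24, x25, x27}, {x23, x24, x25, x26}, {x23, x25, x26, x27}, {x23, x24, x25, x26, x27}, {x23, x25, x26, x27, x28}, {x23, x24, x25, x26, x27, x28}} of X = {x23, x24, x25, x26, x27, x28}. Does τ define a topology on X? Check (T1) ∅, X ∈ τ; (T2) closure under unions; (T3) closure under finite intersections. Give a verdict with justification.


τ IS a topology on X.

Axiom (T1): ∅ ∈ τ? Yes; X ∈ τ? Yes.
Axiom (T2/T3): check pairwise unions and intersections of members of τ.
All pairwise intersections and unions checked — each lies in τ. Therefore τ satisfies (T1), (T2), (T3): it IS a topology on X.
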